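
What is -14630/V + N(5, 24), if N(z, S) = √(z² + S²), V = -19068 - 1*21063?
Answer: 2090/5733 + √601 ≈ 24.880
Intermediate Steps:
V = -40131 (V = -19068 - 21063 = -40131)
N(z, S) = √(S² + z²)
-14630/V + N(5, 24) = -14630/(-40131) + √(24² + 5²) = -14630*(-1/40131) + √(576 + 25) = 2090/5733 + √601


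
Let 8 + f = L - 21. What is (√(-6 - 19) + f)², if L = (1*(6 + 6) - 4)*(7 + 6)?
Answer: 5600 + 750*I ≈ 5600.0 + 750.0*I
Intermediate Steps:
L = 104 (L = (1*12 - 4)*13 = (12 - 4)*13 = 8*13 = 104)
f = 75 (f = -8 + (104 - 21) = -8 + 83 = 75)
(√(-6 - 19) + f)² = (√(-6 - 19) + 75)² = (√(-25) + 75)² = (5*I + 75)² = (75 + 5*I)²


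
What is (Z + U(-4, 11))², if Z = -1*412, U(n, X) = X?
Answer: 160801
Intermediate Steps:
Z = -412
(Z + U(-4, 11))² = (-412 + 11)² = (-401)² = 160801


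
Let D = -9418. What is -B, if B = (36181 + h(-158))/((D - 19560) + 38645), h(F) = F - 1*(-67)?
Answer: -36090/9667 ≈ -3.7333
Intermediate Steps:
h(F) = 67 + F (h(F) = F + 67 = 67 + F)
B = 36090/9667 (B = (36181 + (67 - 158))/((-9418 - 19560) + 38645) = (36181 - 91)/(-28978 + 38645) = 36090/9667 ≈ 3.7333)
-B = -1*36090/9667 = -36090/9667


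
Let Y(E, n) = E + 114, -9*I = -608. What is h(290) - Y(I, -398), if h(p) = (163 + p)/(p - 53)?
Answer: -127727/711 ≈ -179.64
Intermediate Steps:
I = 608/9 (I = -1/9*(-608) = 608/9 ≈ 67.556)
Y(E, n) = 114 + E
h(p) = (163 + p)/(-53 + p)
h(290) - Y(I, -398) = (163 + 290)/(-53 + 290) - (114 + 608/9) = 453/237 - 1*1634/9 = (1/237)*453 - 1634/9 = 151/79 - 1634/9 = -127727/711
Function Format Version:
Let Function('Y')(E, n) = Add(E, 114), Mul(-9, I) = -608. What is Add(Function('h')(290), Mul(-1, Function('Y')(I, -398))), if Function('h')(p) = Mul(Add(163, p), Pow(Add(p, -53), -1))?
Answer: Rational(-127727, 711) ≈ -179.64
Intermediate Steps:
I = Rational(608, 9) (I = Mul(Rational(-1, 9), -608) = Rational(608, 9) ≈ 67.556)
Function('Y')(E, n) = Add(114, E)
Function('h')(p) = Mul(Pow(Add(-53, p), -1), Add(163, p)) (Function('h')(p) = Mul(Add(163, p), Pow(Add(-53, p), -1)) = Mul(Pow(Add(-53, p), -1), Add(163, p)))
Add(Function('h')(290), Mul(-1, Function('Y')(I, -398))) = Add(Mul(Pow(Add(-53, 290), -1), Add(163, 290)), Mul(-1, Add(114, Rational(608, 9)))) = Add(Mul(Pow(237, -1), 453), Mul(-1, Rational(1634, 9))) = Add(Mul(Rational(1, 237), 453), Rational(-1634, 9)) = Add(Rational(151, 79), Rational(-1634, 9)) = Rational(-127727, 711)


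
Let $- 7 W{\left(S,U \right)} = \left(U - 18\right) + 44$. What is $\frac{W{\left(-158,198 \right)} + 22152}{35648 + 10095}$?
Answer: $\frac{22120}{45743} \approx 0.48357$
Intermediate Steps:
$W{\left(S,U \right)} = - \frac{26}{7} - \frac{U}{7}$ ($W{\left(S,U \right)} = - \frac{\left(U - 18\right) + 44}{7} = - \frac{\left(-18 + U\right) + 44}{7} = - \frac{26 + U}{7} = - \frac{26}{7} - \frac{U}{7}$)
$\frac{W{\left(-158,198 \right)} + 22152}{35648 + 10095} = \frac{\left(- \frac{26}{7} - \frac{198}{7}\right) + 22152}{35648 + 10095} = \frac{\left(- \frac{26}{7} - \frac{198}{7}\right) + 22152}{45743} = \left(-32 + 22152\right) \frac{1}{45743} = 22120 \cdot \frac{1}{45743} = \frac{22120}{45743}$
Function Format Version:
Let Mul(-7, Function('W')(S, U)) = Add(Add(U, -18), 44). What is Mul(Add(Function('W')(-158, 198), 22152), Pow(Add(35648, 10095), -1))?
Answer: Rational(22120, 45743) ≈ 0.48357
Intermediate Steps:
Function('W')(S, U) = Add(Rational(-26, 7), Mul(Rational(-1, 7), U)) (Function('W')(S, U) = Mul(Rational(-1, 7), Add(Add(U, -18), 44)) = Mul(Rational(-1, 7), Add(Add(-18, U), 44)) = Mul(Rational(-1, 7), Add(26, U)) = Add(Rational(-26, 7), Mul(Rational(-1, 7), U)))
Mul(Add(Function('W')(-158, 198), 22152), Pow(Add(35648, 10095), -1)) = Mul(Add(Add(Rational(-26, 7), Mul(Rational(-1, 7), 198)), 22152), Pow(Add(35648, 10095), -1)) = Mul(Add(Add(Rational(-26, 7), Rational(-198, 7)), 22152), Pow(45743, -1)) = Mul(Add(-32, 22152), Rational(1, 45743)) = Mul(22120, Rational(1, 45743)) = Rational(22120, 45743)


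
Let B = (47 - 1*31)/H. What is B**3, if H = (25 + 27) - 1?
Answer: 4096/132651 ≈ 0.030878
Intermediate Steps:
H = 51 (H = 52 - 1 = 51)
B = 16/51 (B = (47 - 1*31)/51 = (47 - 31)*(1/51) = 16*(1/51) = 16/51 ≈ 0.31373)
B**3 = (16/51)**3 = 4096/132651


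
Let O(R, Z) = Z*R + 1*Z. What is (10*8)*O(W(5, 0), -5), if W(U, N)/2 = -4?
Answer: 2800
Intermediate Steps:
W(U, N) = -8 (W(U, N) = 2*(-4) = -8)
O(R, Z) = Z + R*Z (O(R, Z) = R*Z + Z = Z + R*Z)
(10*8)*O(W(5, 0), -5) = (10*8)*(-5*(1 - 8)) = 80*(-5*(-7)) = 80*35 = 2800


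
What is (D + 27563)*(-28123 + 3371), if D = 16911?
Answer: -1100820448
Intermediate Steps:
(D + 27563)*(-28123 + 3371) = (16911 + 27563)*(-28123 + 3371) = 44474*(-24752) = -1100820448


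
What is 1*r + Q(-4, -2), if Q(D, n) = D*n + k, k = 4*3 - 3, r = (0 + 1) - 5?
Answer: 13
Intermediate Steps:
r = -4 (r = 1 - 5 = -4)
k = 9 (k = 12 - 3 = 9)
Q(D, n) = 9 + D*n (Q(D, n) = D*n + 9 = 9 + D*n)
1*r + Q(-4, -2) = 1*(-4) + (9 - 4*(-2)) = -4 + (9 + 8) = -4 + 17 = 13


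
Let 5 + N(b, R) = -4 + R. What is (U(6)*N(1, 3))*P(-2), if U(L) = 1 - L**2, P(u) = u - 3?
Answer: -1050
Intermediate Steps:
N(b, R) = -9 + R (N(b, R) = -5 + (-4 + R) = -9 + R)
P(u) = -3 + u
(U(6)*N(1, 3))*P(-2) = ((1 - 1*6**2)*(-9 + 3))*(-3 - 2) = ((1 - 1*36)*(-6))*(-5) = ((1 - 36)*(-6))*(-5) = -35*(-6)*(-5) = 210*(-5) = -1050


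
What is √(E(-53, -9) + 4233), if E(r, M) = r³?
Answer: 2*I*√36161 ≈ 380.32*I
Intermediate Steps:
√(E(-53, -9) + 4233) = √((-53)³ + 4233) = √(-148877 + 4233) = √(-144644) = 2*I*√36161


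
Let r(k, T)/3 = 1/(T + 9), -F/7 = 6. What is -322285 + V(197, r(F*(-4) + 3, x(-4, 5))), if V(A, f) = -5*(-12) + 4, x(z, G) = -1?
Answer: -322221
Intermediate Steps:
F = -42 (F = -7*6 = -42)
r(k, T) = 3/(9 + T) (r(k, T) = 3/(T + 9) = 3/(9 + T))
V(A, f) = 64 (V(A, f) = 60 + 4 = 64)
-322285 + V(197, r(F*(-4) + 3, x(-4, 5))) = -322285 + 64 = -322221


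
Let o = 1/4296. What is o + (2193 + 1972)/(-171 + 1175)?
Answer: 4473461/1078296 ≈ 4.1486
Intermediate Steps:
o = 1/4296 ≈ 0.00023277
o + (2193 + 1972)/(-171 + 1175) = 1/4296 + (2193 + 1972)/(-171 + 1175) = 1/4296 + 4165/1004 = 4473461/1078296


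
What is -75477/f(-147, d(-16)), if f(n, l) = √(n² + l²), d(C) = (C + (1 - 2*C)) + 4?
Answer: -25159*√2/70 ≈ -508.29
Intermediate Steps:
d(C) = 5 - C (d(C) = (1 - C) + 4 = 5 - C)
f(n, l) = √(l² + n²)
-75477/f(-147, d(-16)) = -75477/√((5 - 1*(-16))² + (-147)²) = -75477/√((5 + 16)² + 21609) = -75477/√(21² + 21609) = -75477/√(441 + 21609) = -75477*√2/210 = -25159*√2/70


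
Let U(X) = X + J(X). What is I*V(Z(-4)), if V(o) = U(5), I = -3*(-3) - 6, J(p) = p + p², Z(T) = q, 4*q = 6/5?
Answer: 105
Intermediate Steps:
q = 3/10 (q = (6/5)/4 = (6*(⅕))/4 = (¼)*(6/5) = 3/10 ≈ 0.30000)
Z(T) = 3/10
I = 3 (I = 9 - 6 = 3)
U(X) = X + X*(1 + X)
V(o) = 35 (V(o) = 5*(2 + 5) = 5*7 = 35)
I*V(Z(-4)) = 3*35 = 105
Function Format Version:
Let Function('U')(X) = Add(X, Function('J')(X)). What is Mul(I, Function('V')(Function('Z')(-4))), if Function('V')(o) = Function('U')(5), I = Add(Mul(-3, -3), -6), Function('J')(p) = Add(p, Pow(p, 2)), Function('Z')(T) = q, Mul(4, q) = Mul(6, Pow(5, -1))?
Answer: 105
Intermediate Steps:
q = Rational(3, 10) (q = Mul(Rational(1, 4), Mul(6, Pow(5, -1))) = Mul(Rational(1, 4), Mul(6, Rational(1, 5))) = Mul(Rational(1, 4), Rational(6, 5)) = Rational(3, 10) ≈ 0.30000)
Function('Z')(T) = Rational(3, 10)
I = 3 (I = Add(9, -6) = 3)
Function('U')(X) = Add(X, Mul(X, Add(1, X)))
Function('V')(o) = 35 (Function('V')(o) = Mul(5, Add(2, 5)) = Mul(5, 7) = 35)
Mul(I, Function('V')(Function('Z')(-4))) = Mul(3, 35) = 105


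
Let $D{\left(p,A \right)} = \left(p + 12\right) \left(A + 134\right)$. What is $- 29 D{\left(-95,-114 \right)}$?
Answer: $48140$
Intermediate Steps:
$D{\left(p,A \right)} = \left(12 + p\right) \left(134 + A\right)$
$- 29 D{\left(-95,-114 \right)} = - 29 \left(1608 + 12 \left(-114\right) + 134 \left(-95\right) - -10830\right) = - 29 \left(1608 - 1368 - 12730 + 10830\right) = \left(-29\right) \left(-1660\right) = 48140$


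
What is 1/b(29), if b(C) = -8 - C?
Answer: -1/37 ≈ -0.027027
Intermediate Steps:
1/b(29) = 1/(-8 - 1*29) = 1/(-8 - 29) = 1/(-37) = -1/37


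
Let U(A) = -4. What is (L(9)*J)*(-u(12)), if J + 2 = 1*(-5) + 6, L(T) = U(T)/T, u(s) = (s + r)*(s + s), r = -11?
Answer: -32/3 ≈ -10.667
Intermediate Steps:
u(s) = 2*s*(-11 + s) (u(s) = (s - 11)*(s + s) = (-11 + s)*(2*s) = 2*s*(-11 + s))
L(T) = -4/T
J = -1 (J = -2 + (1*(-5) + 6) = -2 + (-5 + 6) = -2 + 1 = -1)
(L(9)*J)*(-u(12)) = (-4/9*(-1))*(-2*12*(-11 + 12)) = (-4*⅑*(-1))*(-2*12) = (-4/9*(-1))*(-1*24) = (4/9)*(-24) = -32/3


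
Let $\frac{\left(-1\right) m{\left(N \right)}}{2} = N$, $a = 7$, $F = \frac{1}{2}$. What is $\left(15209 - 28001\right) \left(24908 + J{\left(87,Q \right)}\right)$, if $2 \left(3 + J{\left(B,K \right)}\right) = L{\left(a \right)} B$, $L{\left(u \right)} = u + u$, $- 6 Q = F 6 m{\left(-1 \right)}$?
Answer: $-326375088$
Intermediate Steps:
$F = \frac{1}{2} \approx 0.5$
$m{\left(N \right)} = - 2 N$
$Q = -1$ ($Q = - \frac{\frac{1}{2} \cdot 6 \left(\left(-2\right) \left(-1\right)\right)}{6} = - \frac{3 \cdot 2}{6} = \left(- \frac{1}{6}\right) 6 = -1$)
$L{\left(u \right)} = 2 u$
$J{\left(B,K \right)} = -3 + 7 B$ ($J{\left(B,K \right)} = -3 + \frac{2 \cdot 7 B}{2} = -3 + \frac{14 B}{2} = -3 + 7 B$)
$\left(15209 - 28001\right) \left(24908 + J{\left(87,Q \right)}\right) = \left(15209 - 28001\right) \left(24908 + \left(-3 + 7 \cdot 87\right)\right) = - 12792 \left(24908 + \left(-3 + 609\right)\right) = - 12792 \left(24908 + 606\right) = \left(-12792\right) 25514 = -326375088$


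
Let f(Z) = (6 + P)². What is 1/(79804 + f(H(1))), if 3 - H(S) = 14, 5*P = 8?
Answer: 25/1996544 ≈ 1.2522e-5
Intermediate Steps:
P = 8/5 (P = (⅕)*8 = 8/5 ≈ 1.6000)
H(S) = -11 (H(S) = 3 - 1*14 = 3 - 14 = -11)
f(Z) = 1444/25 (f(Z) = (6 + 8/5)² = (38/5)² = 1444/25)
1/(79804 + f(H(1))) = 1/(79804 + 1444/25) = 1/(1996544/25) = 25/1996544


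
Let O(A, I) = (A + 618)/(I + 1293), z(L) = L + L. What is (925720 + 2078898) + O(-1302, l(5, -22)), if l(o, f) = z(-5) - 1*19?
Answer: 949459117/316 ≈ 3.0046e+6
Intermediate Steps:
z(L) = 2*L
l(o, f) = -29 (l(o, f) = 2*(-5) - 1*19 = -10 - 19 = -29)
O(A, I) = (618 + A)/(1293 + I)
(925720 + 2078898) + O(-1302, l(5, -22)) = (925720 + 2078898) + (618 - 1302)/(1293 - 29) = 3004618 - 684/1264 = 3004618 + (1/1264)*(-684) = 3004618 - 171/316 = 949459117/316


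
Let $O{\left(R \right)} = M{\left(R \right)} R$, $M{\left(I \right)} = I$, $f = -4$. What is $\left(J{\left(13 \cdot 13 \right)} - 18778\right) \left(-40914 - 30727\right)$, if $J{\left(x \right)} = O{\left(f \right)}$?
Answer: $1344128442$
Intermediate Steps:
$O{\left(R \right)} = R^{2}$ ($O{\left(R \right)} = R R = R^{2}$)
$J{\left(x \right)} = 16$ ($J{\left(x \right)} = \left(-4\right)^{2} = 16$)
$\left(J{\left(13 \cdot 13 \right)} - 18778\right) \left(-40914 - 30727\right) = \left(16 - 18778\right) \left(-40914 - 30727\right) = \left(-18762\right) \left(-71641\right) = 1344128442$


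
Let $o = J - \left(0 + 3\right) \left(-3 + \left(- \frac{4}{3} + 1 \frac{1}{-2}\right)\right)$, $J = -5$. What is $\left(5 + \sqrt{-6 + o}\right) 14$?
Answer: $70 + 7 \sqrt{14} \approx 96.192$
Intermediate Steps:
$o = \frac{19}{2}$ ($o = -5 - \left(0 + 3\right) \left(-3 + \left(- \frac{4}{3} + 1 \frac{1}{-2}\right)\right) = -5 - 3 \left(-3 + \left(\left(-4\right) \frac{1}{3} + 1 \left(- \frac{1}{2}\right)\right)\right) = -5 - 3 \left(-3 - \frac{11}{6}\right) = -5 - 3 \left(- \frac{29}{6}\right) = -5 - - \frac{29}{2} = -5 + \frac{29}{2} = \frac{19}{2} \approx 9.5$)
$\left(5 + \sqrt{-6 + o}\right) 14 = \left(5 + \sqrt{-6 + \frac{19}{2}}\right) 14 = \left(5 + \sqrt{\frac{7}{2}}\right) 14 = \left(5 + \frac{\sqrt{14}}{2}\right) 14 = 70 + 7 \sqrt{14}$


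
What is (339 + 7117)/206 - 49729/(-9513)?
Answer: 40586551/979839 ≈ 41.422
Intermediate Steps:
(339 + 7117)/206 - 49729/(-9513) = 7456*(1/206) - 49729*(-1/9513) = 3728/103 + 49729/9513 = 40586551/979839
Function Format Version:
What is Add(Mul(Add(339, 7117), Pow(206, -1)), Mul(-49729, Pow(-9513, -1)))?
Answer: Rational(40586551, 979839) ≈ 41.422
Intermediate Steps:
Add(Mul(Add(339, 7117), Pow(206, -1)), Mul(-49729, Pow(-9513, -1))) = Add(Mul(7456, Rational(1, 206)), Mul(-49729, Rational(-1, 9513))) = Add(Rational(3728, 103), Rational(49729, 9513)) = Rational(40586551, 979839)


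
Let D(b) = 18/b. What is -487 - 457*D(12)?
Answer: -2345/2 ≈ -1172.5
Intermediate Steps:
-487 - 457*D(12) = -487 - 8226/12 = -487 - 457*3/2 = -487 - 1371/2 = -2345/2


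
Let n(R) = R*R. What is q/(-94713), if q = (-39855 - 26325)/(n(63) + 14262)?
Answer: 22060/575570901 ≈ 3.8327e-5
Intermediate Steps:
n(R) = R²
q = -22060/6077 (q = (-39855 - 26325)/(63² + 14262) = -66180/(3969 + 14262) = -66180/18231 = -66180*1/18231 = -22060/6077 ≈ -3.6301)
q/(-94713) = -22060/6077/(-94713) = -22060/6077*(-1/94713) = 22060/575570901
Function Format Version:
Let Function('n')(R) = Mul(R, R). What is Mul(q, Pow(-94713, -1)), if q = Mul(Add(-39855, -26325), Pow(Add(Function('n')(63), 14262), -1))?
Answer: Rational(22060, 575570901) ≈ 3.8327e-5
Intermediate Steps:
Function('n')(R) = Pow(R, 2)
q = Rational(-22060, 6077) (q = Mul(Add(-39855, -26325), Pow(Add(Pow(63, 2), 14262), -1)) = Mul(-66180, Pow(Add(3969, 14262), -1)) = Mul(-66180, Pow(18231, -1)) = Mul(-66180, Rational(1, 18231)) = Rational(-22060, 6077) ≈ -3.6301)
Mul(q, Pow(-94713, -1)) = Mul(Rational(-22060, 6077), Pow(-94713, -1)) = Mul(Rational(-22060, 6077), Rational(-1, 94713)) = Rational(22060, 575570901)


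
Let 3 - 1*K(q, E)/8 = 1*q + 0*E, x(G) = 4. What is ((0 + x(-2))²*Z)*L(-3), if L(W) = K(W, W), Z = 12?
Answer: 9216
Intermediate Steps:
K(q, E) = 24 - 8*q (K(q, E) = 24 - 8*(1*q + 0*E) = 24 - 8*(q + 0) = 24 - 8*q)
L(W) = 24 - 8*W
((0 + x(-2))²*Z)*L(-3) = ((0 + 4)²*12)*(24 - 8*(-3)) = (4²*12)*(24 + 24) = (16*12)*48 = 192*48 = 9216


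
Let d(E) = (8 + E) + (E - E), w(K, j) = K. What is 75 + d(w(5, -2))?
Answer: 88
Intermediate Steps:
d(E) = 8 + E (d(E) = (8 + E) + 0 = 8 + E)
75 + d(w(5, -2)) = 75 + (8 + 5) = 75 + 13 = 88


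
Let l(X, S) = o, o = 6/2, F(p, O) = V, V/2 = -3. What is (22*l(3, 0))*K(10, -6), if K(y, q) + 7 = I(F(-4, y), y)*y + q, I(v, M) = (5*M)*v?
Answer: -198858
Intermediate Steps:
V = -6 (V = 2*(-3) = -6)
F(p, O) = -6
I(v, M) = 5*M*v
o = 3 (o = 6*(½) = 3)
l(X, S) = 3
K(y, q) = -7 + q - 30*y² (K(y, q) = -7 + ((5*y*(-6))*y + q) = -7 + ((-30*y)*y + q) = -7 + (-30*y² + q) = -7 + (q - 30*y²) = -7 + q - 30*y²)
(22*l(3, 0))*K(10, -6) = (22*3)*(-7 - 6 - 30*10²) = 66*(-7 - 6 - 30*100) = 66*(-7 - 6 - 3000) = 66*(-3013) = -198858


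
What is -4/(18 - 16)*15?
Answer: -30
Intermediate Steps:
-4/(18 - 16)*15 = -4/2*15 = -4*½*15 = -2*15 = -30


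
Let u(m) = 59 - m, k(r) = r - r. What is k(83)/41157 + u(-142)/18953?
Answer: 201/18953 ≈ 0.010605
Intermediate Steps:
k(r) = 0
k(83)/41157 + u(-142)/18953 = 0/41157 + (59 - 1*(-142))/18953 = 0*(1/41157) + (59 + 142)*(1/18953) = 0 + 201*(1/18953) = 0 + 201/18953 = 201/18953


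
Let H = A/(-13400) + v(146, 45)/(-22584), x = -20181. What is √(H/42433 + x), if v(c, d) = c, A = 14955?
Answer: I*√519973859083363504458998190/160516401060 ≈ 142.06*I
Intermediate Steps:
H = -8492503/7565640 (H = 14955/(-13400) + 146/(-22584) = 14955*(-1/13400) + 146*(-1/22584) = -2991/2680 - 73/11292 = -8492503/7565640 ≈ -1.1225)
√(H/42433 + x) = √(-8492503/7565640/42433 - 20181) = √(-8492503/7565640*1/42433 - 20181) = √(-8492503/321032802120 - 20181) = √(-6478762988076223/321032802120) = I*√519973859083363504458998190/160516401060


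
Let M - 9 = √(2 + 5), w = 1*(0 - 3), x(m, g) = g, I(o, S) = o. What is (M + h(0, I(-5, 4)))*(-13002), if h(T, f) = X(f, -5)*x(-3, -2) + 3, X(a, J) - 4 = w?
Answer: -130020 - 13002*√7 ≈ -1.6442e+5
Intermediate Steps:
w = -3 (w = 1*(-3) = -3)
X(a, J) = 1 (X(a, J) = 4 - 3 = 1)
h(T, f) = 1 (h(T, f) = 1*(-2) + 3 = -2 + 3 = 1)
M = 9 + √7 (M = 9 + √(2 + 5) = 9 + √7 ≈ 11.646)
(M + h(0, I(-5, 4)))*(-13002) = ((9 + √7) + 1)*(-13002) = (10 + √7)*(-13002) = -130020 - 13002*√7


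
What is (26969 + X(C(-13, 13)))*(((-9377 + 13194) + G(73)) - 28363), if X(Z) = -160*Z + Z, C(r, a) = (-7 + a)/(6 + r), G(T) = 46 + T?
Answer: -4634705699/7 ≈ -6.6210e+8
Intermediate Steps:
C(r, a) = (-7 + a)/(6 + r)
X(Z) = -159*Z
(26969 + X(C(-13, 13)))*(((-9377 + 13194) + G(73)) - 28363) = (26969 - 159*(-7 + 13)/(6 - 13))*(((-9377 + 13194) + (46 + 73)) - 28363) = (26969 - 159*6/(-7))*((3817 + 119) - 28363) = (26969 - (-159)*6/7)*(3936 - 28363) = (26969 - 159*(-6/7))*(-24427) = (26969 + 954/7)*(-24427) = (189737/7)*(-24427) = -4634705699/7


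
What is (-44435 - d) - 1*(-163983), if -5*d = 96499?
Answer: 694239/5 ≈ 1.3885e+5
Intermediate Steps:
d = -96499/5 (d = -1/5*96499 = -96499/5 ≈ -19300.)
(-44435 - d) - 1*(-163983) = (-44435 - 1*(-96499/5)) - 1*(-163983) = (-44435 + 96499/5) + 163983 = -125676/5 + 163983 = 694239/5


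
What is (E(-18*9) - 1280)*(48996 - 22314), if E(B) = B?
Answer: -38475444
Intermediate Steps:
(E(-18*9) - 1280)*(48996 - 22314) = (-18*9 - 1280)*(48996 - 22314) = (-162 - 1280)*26682 = -1442*26682 = -38475444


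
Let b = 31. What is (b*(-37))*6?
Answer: -6882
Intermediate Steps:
(b*(-37))*6 = (31*(-37))*6 = -1147*6 = -6882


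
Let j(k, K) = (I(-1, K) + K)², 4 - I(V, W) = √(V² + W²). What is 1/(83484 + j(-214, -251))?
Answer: 207495/27679418953 - 8398*√218/27679418953 ≈ 3.0167e-6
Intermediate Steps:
I(V, W) = 4 - √(V² + W²)
j(k, K) = (4 + K - √(1 + K²))² (j(k, K) = ((4 - √((-1)² + K²)) + K)² = ((4 - √(1 + K²)) + K)² = (4 + K - √(1 + K²))²)
1/(83484 + j(-214, -251)) = 1/(83484 + (4 - 251 - √(1 + (-251)²))²) = 1/(83484 + (4 - 251 - √(1 + 63001))²) = 1/(83484 + (4 - 251 - √63002)²) = 1/(83484 + (4 - 251 - 17*√218)²) = 1/(83484 + (-247 - 17*√218)²)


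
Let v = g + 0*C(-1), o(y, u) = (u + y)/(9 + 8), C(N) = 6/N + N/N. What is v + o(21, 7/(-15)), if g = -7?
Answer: -1477/255 ≈ -5.7922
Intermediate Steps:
C(N) = 1 + 6/N (C(N) = 6/N + 1 = 1 + 6/N)
o(y, u) = u/17 + y/17 (o(y, u) = (u + y)/17 = (u + y)*(1/17) = u/17 + y/17)
v = -7 (v = -7 + 0*((6 - 1)/(-1)) = -7 + 0*(-1*5) = -7 + 0*(-5) = -7 + 0 = -7)
v + o(21, 7/(-15)) = -7 + ((7/(-15))/17 + (1/17)*21) = -7 + ((7*(-1/15))/17 + 21/17) = -7 + ((1/17)*(-7/15) + 21/17) = -7 + (-7/255 + 21/17) = -7 + 308/255 = -1477/255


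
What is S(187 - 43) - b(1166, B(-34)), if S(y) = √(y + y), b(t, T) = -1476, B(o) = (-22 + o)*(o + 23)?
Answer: 1476 + 12*√2 ≈ 1493.0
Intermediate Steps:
B(o) = (-22 + o)*(23 + o)
S(y) = √2*√y (S(y) = √(2*y) = √2*√y)
S(187 - 43) - b(1166, B(-34)) = √2*√(187 - 43) - 1*(-1476) = √2*√144 + 1476 = √2*12 + 1476 = 12*√2 + 1476 = 1476 + 12*√2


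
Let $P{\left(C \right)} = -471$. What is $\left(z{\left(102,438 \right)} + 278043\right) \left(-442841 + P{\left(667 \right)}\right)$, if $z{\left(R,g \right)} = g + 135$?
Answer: $-123513816192$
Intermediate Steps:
$z{\left(R,g \right)} = 135 + g$
$\left(z{\left(102,438 \right)} + 278043\right) \left(-442841 + P{\left(667 \right)}\right) = \left(\left(135 + 438\right) + 278043\right) \left(-442841 - 471\right) = \left(573 + 278043\right) \left(-443312\right) = 278616 \left(-443312\right) = -123513816192$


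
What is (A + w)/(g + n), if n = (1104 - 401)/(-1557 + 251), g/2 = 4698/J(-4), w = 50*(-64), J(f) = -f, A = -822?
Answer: -5252732/3067091 ≈ -1.7126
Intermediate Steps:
w = -3200
g = 2349 (g = 2*(4698/((-1*(-4)))) = 2*(4698/4) = 2*(4698*(¼)) = 2*(2349/2) = 2349)
n = -703/1306 (n = 703/(-1306) = 703*(-1/1306) = -703/1306 ≈ -0.53829)
(A + w)/(g + n) = (-822 - 3200)/(2349 - 703/1306) = -4022/3067091/1306 = -4022*1306/3067091 = -5252732/3067091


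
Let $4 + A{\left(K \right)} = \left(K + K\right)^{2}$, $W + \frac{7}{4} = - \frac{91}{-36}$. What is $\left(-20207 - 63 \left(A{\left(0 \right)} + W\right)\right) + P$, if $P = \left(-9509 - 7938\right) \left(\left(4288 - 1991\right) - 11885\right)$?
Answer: $167261832$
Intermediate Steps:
$W = \frac{7}{9}$ ($W = - \frac{7}{4} - \frac{91}{-36} = - \frac{7}{4} - - \frac{91}{36} = - \frac{7}{4} + \frac{91}{36} = \frac{7}{9} \approx 0.77778$)
$A{\left(K \right)} = -4 + 4 K^{2}$ ($A{\left(K \right)} = -4 + \left(K + K\right)^{2} = -4 + \left(2 K\right)^{2} = -4 + 4 K^{2}$)
$P = 167281836$ ($P = - 17447 \left(\left(4288 - 1991\right) - 11885\right) = - 17447 \left(2297 - 11885\right) = \left(-17447\right) \left(-9588\right) = 167281836$)
$\left(-20207 - 63 \left(A{\left(0 \right)} + W\right)\right) + P = \left(-20207 - 63 \left(\left(-4 + 4 \cdot 0^{2}\right) + \frac{7}{9}\right)\right) + 167281836 = \left(-20207 - 63 \left(\left(-4 + 4 \cdot 0\right) + \frac{7}{9}\right)\right) + 167281836 = \left(-20207 - 63 \left(\left(-4 + 0\right) + \frac{7}{9}\right)\right) + 167281836 = \left(-20207 - 63 \left(-4 + \frac{7}{9}\right)\right) + 167281836 = \left(-20207 - -203\right) + 167281836 = \left(-20207 + 203\right) + 167281836 = -20004 + 167281836 = 167261832$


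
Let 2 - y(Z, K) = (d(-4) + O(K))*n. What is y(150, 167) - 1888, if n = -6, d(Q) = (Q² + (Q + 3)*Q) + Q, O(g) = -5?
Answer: -1820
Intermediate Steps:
d(Q) = Q + Q² + Q*(3 + Q) (d(Q) = (Q² + (3 + Q)*Q) + Q = (Q² + Q*(3 + Q)) + Q = Q + Q² + Q*(3 + Q))
y(Z, K) = 68 (y(Z, K) = 2 - (2*(-4)*(2 - 4) - 5)*(-6) = 2 - (2*(-4)*(-2) - 5)*(-6) = 2 - (16 - 5)*(-6) = 2 - 11*(-6) = 2 - 1*(-66) = 2 + 66 = 68)
y(150, 167) - 1888 = 68 - 1888 = -1820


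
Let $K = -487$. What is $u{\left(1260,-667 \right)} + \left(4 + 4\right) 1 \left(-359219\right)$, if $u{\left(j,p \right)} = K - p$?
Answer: $-2873572$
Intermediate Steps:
$u{\left(j,p \right)} = -487 - p$
$u{\left(1260,-667 \right)} + \left(4 + 4\right) 1 \left(-359219\right) = \left(-487 - -667\right) + \left(4 + 4\right) 1 \left(-359219\right) = \left(-487 + 667\right) + 8 \cdot 1 \left(-359219\right) = 180 + 8 \left(-359219\right) = 180 - 2873752 = -2873572$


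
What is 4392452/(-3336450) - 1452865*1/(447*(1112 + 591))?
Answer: -8078033513/2504775675 ≈ -3.2251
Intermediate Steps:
4392452/(-3336450) - 1452865*1/(447*(1112 + 591)) = 4392452*(-1/3336450) - 1452865/(447*1703) = -2196226/1668225 - 1452865/761241 = -8078033513/2504775675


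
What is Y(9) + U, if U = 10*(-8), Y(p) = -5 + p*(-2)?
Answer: -103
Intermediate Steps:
Y(p) = -5 - 2*p
U = -80
Y(9) + U = (-5 - 2*9) - 80 = (-5 - 18) - 80 = -23 - 80 = -103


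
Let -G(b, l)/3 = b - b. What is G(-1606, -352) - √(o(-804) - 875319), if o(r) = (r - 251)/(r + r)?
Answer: -29*I*√672794034/804 ≈ -935.58*I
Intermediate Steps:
G(b, l) = 0 (G(b, l) = -3*(b - b) = -3*0 = 0)
o(r) = (-251 + r)/(2*r) (o(r) = (-251 + r)/((2*r)) = (-251 + r)*(1/(2*r)) = (-251 + r)/(2*r))
G(-1606, -352) - √(o(-804) - 875319) = 0 - √((½)*(-251 - 804)/(-804) - 875319) = 0 - √((½)*(-1/804)*(-1055) - 875319) = 0 - √(1055/1608 - 875319) = 0 - √(-1407511897/1608) = 0 - 29*I*√672794034/804 = -29*I*√672794034/804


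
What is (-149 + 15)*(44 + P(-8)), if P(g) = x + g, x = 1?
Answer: -4958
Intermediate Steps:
P(g) = 1 + g
(-149 + 15)*(44 + P(-8)) = (-149 + 15)*(44 + (1 - 8)) = -134*(44 - 7) = -134*37 = -4958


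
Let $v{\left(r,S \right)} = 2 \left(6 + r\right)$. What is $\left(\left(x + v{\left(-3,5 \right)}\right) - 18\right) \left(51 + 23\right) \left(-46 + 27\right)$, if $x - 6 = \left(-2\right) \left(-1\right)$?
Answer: $5624$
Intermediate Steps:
$x = 8$ ($x = 6 - -2 = 6 + 2 = 8$)
$v{\left(r,S \right)} = 12 + 2 r$
$\left(\left(x + v{\left(-3,5 \right)}\right) - 18\right) \left(51 + 23\right) \left(-46 + 27\right) = \left(\left(8 + \left(12 + 2 \left(-3\right)\right)\right) - 18\right) \left(51 + 23\right) \left(-46 + 27\right) = \left(\left(8 + \left(12 - 6\right)\right) - 18\right) 74 \left(-19\right) = \left(\left(8 + 6\right) - 18\right) \left(-1406\right) = \left(14 - 18\right) \left(-1406\right) = \left(-4\right) \left(-1406\right) = 5624$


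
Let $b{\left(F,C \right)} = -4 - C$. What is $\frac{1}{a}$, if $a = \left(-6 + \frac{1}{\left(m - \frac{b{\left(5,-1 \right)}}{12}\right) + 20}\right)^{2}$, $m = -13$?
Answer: $\frac{841}{28900} \approx 0.0291$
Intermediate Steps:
$a = \frac{28900}{841}$ ($a = \left(-6 + \frac{1}{\left(-13 - \frac{-4 - -1}{12}\right) + 20}\right)^{2} = \left(-6 + \frac{1}{\left(-13 - \left(-4 + 1\right) \frac{1}{12}\right) + 20}\right)^{2} = \left(-6 + \frac{1}{\left(-13 - \left(-3\right) \frac{1}{12}\right) + 20}\right)^{2} = \left(-6 + \frac{1}{\left(-13 - - \frac{1}{4}\right) + 20}\right)^{2} = \left(-6 + \frac{1}{\left(-13 + \frac{1}{4}\right) + 20}\right)^{2} = \left(-6 + \frac{1}{- \frac{51}{4} + 20}\right)^{2} = \left(-6 + \frac{1}{\frac{29}{4}}\right)^{2} = \left(-6 + \frac{4}{29}\right)^{2} = \left(- \frac{170}{29}\right)^{2} = \frac{28900}{841} \approx 34.364$)
$\frac{1}{a} = \frac{1}{\frac{28900}{841}} = \frac{841}{28900}$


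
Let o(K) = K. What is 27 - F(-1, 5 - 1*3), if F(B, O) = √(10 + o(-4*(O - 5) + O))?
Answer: 27 - 2*√6 ≈ 22.101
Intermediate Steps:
F(B, O) = √(30 - 3*O) (F(B, O) = √(10 + (-4*(O - 5) + O)) = √(10 + (-4*(-5 + O) + O)) = √(10 + ((20 - 4*O) + O)) = √(10 + (20 - 3*O)) = √(30 - 3*O))
27 - F(-1, 5 - 1*3) = 27 - √(30 - 3*(5 - 1*3)) = 27 - √(30 - 3*(5 - 3)) = 27 - √(30 - 3*2) = 27 - √(30 - 6) = 27 - √24 = 27 - 2*√6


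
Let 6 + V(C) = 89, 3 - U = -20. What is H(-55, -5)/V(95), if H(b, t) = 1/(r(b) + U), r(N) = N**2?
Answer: 1/252984 ≈ 3.9528e-6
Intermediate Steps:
U = 23 (U = 3 - 1*(-20) = 3 + 20 = 23)
V(C) = 83 (V(C) = -6 + 89 = 83)
H(b, t) = 1/(23 + b**2) (H(b, t) = 1/(b**2 + 23) = 1/(23 + b**2))
H(-55, -5)/V(95) = 1/((23 + (-55)**2)*83) = (1/83)/(23 + 3025) = (1/83)/3048 = (1/3048)*(1/83) = 1/252984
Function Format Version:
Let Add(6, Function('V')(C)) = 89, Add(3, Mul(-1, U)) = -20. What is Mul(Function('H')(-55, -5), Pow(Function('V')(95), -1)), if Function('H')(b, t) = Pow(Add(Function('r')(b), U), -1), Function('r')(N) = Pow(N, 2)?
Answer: Rational(1, 252984) ≈ 3.9528e-6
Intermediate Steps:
U = 23 (U = Add(3, Mul(-1, -20)) = Add(3, 20) = 23)
Function('V')(C) = 83 (Function('V')(C) = Add(-6, 89) = 83)
Function('H')(b, t) = Pow(Add(23, Pow(b, 2)), -1) (Function('H')(b, t) = Pow(Add(Pow(b, 2), 23), -1) = Pow(Add(23, Pow(b, 2)), -1))
Mul(Function('H')(-55, -5), Pow(Function('V')(95), -1)) = Mul(Pow(Add(23, Pow(-55, 2)), -1), Pow(83, -1)) = Mul(Pow(Add(23, 3025), -1), Rational(1, 83)) = Mul(Pow(3048, -1), Rational(1, 83)) = Mul(Rational(1, 3048), Rational(1, 83)) = Rational(1, 252984)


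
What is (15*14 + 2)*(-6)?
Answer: -1272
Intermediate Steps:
(15*14 + 2)*(-6) = (210 + 2)*(-6) = 212*(-6) = -1272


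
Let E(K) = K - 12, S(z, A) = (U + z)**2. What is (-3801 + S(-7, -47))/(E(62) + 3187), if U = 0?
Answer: -3752/3237 ≈ -1.1591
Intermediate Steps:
S(z, A) = z**2 (S(z, A) = (0 + z)**2 = z**2)
E(K) = -12 + K
(-3801 + S(-7, -47))/(E(62) + 3187) = (-3801 + (-7)**2)/((-12 + 62) + 3187) = (-3801 + 49)/(50 + 3187) = -3752/3237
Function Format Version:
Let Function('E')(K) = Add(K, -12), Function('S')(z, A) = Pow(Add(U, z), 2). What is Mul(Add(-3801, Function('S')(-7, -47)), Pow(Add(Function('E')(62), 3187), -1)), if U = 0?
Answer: Rational(-3752, 3237) ≈ -1.1591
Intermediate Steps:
Function('S')(z, A) = Pow(z, 2) (Function('S')(z, A) = Pow(Add(0, z), 2) = Pow(z, 2))
Function('E')(K) = Add(-12, K)
Mul(Add(-3801, Function('S')(-7, -47)), Pow(Add(Function('E')(62), 3187), -1)) = Mul(Add(-3801, Pow(-7, 2)), Pow(Add(Add(-12, 62), 3187), -1)) = Mul(Add(-3801, 49), Pow(Add(50, 3187), -1)) = Mul(-3752, Pow(3237, -1)) = Mul(-3752, Rational(1, 3237)) = Rational(-3752, 3237)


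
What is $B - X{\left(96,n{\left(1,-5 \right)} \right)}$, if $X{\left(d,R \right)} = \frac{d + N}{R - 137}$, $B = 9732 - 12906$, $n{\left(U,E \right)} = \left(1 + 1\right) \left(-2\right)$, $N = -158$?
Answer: $- \frac{447596}{141} \approx -3174.4$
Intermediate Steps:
$n{\left(U,E \right)} = -4$ ($n{\left(U,E \right)} = 2 \left(-2\right) = -4$)
$B = -3174$ ($B = 9732 - 12906 = -3174$)
$X{\left(d,R \right)} = \frac{-158 + d}{-137 + R}$ ($X{\left(d,R \right)} = \frac{d - 158}{R - 137} = \frac{-158 + d}{-137 + R}$)
$B - X{\left(96,n{\left(1,-5 \right)} \right)} = -3174 - \frac{-158 + 96}{-137 - 4} = -3174 - \frac{1}{-141} \left(-62\right) = -3174 - \left(- \frac{1}{141}\right) \left(-62\right) = -3174 - \frac{62}{141} = - \frac{447596}{141}$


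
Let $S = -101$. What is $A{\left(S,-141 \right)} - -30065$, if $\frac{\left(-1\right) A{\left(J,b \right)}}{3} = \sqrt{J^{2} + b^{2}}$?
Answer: $30065 - 39 \sqrt{178} \approx 29545.0$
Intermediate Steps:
$A{\left(J,b \right)} = - 3 \sqrt{J^{2} + b^{2}}$
$A{\left(S,-141 \right)} - -30065 = - 3 \sqrt{\left(-101\right)^{2} + \left(-141\right)^{2}} - -30065 = - 3 \sqrt{10201 + 19881} + 30065 = - 3 \sqrt{30082} + 30065 = - 3 \cdot 13 \sqrt{178} + 30065 = - 39 \sqrt{178} + 30065 = 30065 - 39 \sqrt{178}$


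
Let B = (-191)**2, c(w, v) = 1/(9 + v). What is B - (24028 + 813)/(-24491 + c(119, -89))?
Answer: 71478517441/1959281 ≈ 36482.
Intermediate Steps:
B = 36481
B - (24028 + 813)/(-24491 + c(119, -89)) = 36481 - (24028 + 813)/(-24491 + 1/(9 - 89)) = 36481 - 24841/(-24491 + 1/(-80)) = 36481 - 24841/(-24491 - 1/80) = 36481 - 24841/(-1959281/80) = 36481 - 24841*(-80)/1959281 = 36481 - 1*(-1987280/1959281) = 36481 + 1987280/1959281 = 71478517441/1959281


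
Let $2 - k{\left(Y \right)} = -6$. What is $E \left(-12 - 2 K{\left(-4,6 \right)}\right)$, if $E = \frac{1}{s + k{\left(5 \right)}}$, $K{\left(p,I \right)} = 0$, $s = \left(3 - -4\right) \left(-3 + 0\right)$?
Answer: $\frac{12}{13} \approx 0.92308$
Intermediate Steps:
$k{\left(Y \right)} = 8$ ($k{\left(Y \right)} = 2 - -6 = 2 + 6 = 8$)
$s = -21$ ($s = \left(3 + 4\right) \left(-3\right) = 7 \left(-3\right) = -21$)
$E = - \frac{1}{13}$ ($E = \frac{1}{-21 + 8} = \frac{1}{-13} = - \frac{1}{13} \approx -0.076923$)
$E \left(-12 - 2 K{\left(-4,6 \right)}\right) = - \frac{-12 - 0}{13} = - \frac{-12 + 0}{13} = \left(- \frac{1}{13}\right) \left(-12\right) = \frac{12}{13}$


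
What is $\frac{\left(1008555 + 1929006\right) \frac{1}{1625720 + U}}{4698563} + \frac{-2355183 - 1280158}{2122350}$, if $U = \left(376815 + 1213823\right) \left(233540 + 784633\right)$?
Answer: $- \frac{6915818438597513282422513}{4037526950885966482926675} \approx -1.7129$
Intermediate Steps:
$U = 1619544664374$ ($U = 1590638 \cdot 1018173 = 1619544664374$)
$\frac{\left(1008555 + 1929006\right) \frac{1}{1625720 + U}}{4698563} + \frac{-2355183 - 1280158}{2122350} = \frac{\left(1008555 + 1929006\right) \frac{1}{1625720 + 1619544664374}}{4698563} + \frac{-2355183 - 1280158}{2122350} = \frac{2937561}{1619546290094} \cdot \frac{1}{4698563} + \left(-2355183 - 1280158\right) \frac{1}{2122350} = 2937561 \cdot \frac{1}{1619546290094} \cdot \frac{1}{4698563} - \frac{3635341}{2122350} = \frac{2937561}{1619546290094} \cdot \frac{1}{4698563} - \frac{3635341}{2122350} = \frac{2937561}{7609540275422934922} - \frac{3635341}{2122350} = - \frac{6915818438597513282422513}{4037526950885966482926675}$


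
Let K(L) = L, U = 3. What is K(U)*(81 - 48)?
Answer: 99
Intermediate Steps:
K(U)*(81 - 48) = 3*(81 - 48) = 3*33 = 99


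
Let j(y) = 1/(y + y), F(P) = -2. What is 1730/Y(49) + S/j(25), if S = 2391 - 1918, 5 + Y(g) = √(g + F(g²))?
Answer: 264475/11 + 865*√47/11 ≈ 24582.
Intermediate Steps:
Y(g) = -5 + √(-2 + g) (Y(g) = -5 + √(g - 2) = -5 + √(-2 + g))
S = 473
j(y) = 1/(2*y)
1730/Y(49) + S/j(25) = 1730/(-5 + √(-2 + 49)) + 473/(((½)/25)) = 1730/(-5 + √47) + 473/(((½)*(1/25))) = 1730/(-5 + √47) + 473/(1/50) = 1730/(-5 + √47) + 473*50 = 1730/(-5 + √47) + 23650 = 23650 + 1730/(-5 + √47)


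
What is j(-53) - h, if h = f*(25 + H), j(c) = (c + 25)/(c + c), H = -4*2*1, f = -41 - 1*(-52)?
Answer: -9897/53 ≈ -186.74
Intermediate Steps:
f = 11 (f = -41 + 52 = 11)
H = -8 (H = -8*1 = -8)
j(c) = (25 + c)/(2*c) (j(c) = (25 + c)/((2*c)) = (25 + c)*(1/(2*c)) = (25 + c)/(2*c))
h = 187 (h = 11*(25 - 8) = 11*17 = 187)
j(-53) - h = (½)*(25 - 53)/(-53) - 1*187 = (½)*(-1/53)*(-28) - 187 = 14/53 - 187 = -9897/53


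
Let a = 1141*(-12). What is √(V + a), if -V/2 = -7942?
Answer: 4*√137 ≈ 46.819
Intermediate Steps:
a = -13692
V = 15884 (V = -2*(-7942) = 15884)
√(V + a) = √(15884 - 13692) = √2192 = 4*√137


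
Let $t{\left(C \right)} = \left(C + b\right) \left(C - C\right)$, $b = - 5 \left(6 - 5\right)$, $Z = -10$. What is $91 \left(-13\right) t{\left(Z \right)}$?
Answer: $0$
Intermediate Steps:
$b = -5$ ($b = \left(-5\right) 1 = -5$)
$t{\left(C \right)} = 0$ ($t{\left(C \right)} = \left(C - 5\right) \left(C - C\right) = \left(-5 + C\right) 0 = 0$)
$91 \left(-13\right) t{\left(Z \right)} = 91 \left(-13\right) 0 = \left(-1183\right) 0 = 0$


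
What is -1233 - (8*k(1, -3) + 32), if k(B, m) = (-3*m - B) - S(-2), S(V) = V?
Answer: -1345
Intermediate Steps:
k(B, m) = 2 - B - 3*m (k(B, m) = (-3*m - B) - 1*(-2) = (-B - 3*m) + 2 = 2 - B - 3*m)
-1233 - (8*k(1, -3) + 32) = -1233 - (8*(2 - 1*1 - 3*(-3)) + 32) = -1233 - (8*(2 - 1 + 9) + 32) = -1233 - (8*10 + 32) = -1233 - (80 + 32) = -1233 - 1*112 = -1233 - 112 = -1345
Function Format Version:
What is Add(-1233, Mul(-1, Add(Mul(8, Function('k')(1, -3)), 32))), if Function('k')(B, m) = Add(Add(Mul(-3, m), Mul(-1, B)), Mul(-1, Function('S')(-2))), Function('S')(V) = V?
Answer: -1345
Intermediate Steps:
Function('k')(B, m) = Add(2, Mul(-1, B), Mul(-3, m)) (Function('k')(B, m) = Add(Add(Mul(-3, m), Mul(-1, B)), Mul(-1, -2)) = Add(Add(Mul(-1, B), Mul(-3, m)), 2) = Add(2, Mul(-1, B), Mul(-3, m)))
Add(-1233, Mul(-1, Add(Mul(8, Function('k')(1, -3)), 32))) = Add(-1233, Mul(-1, Add(Mul(8, Add(2, Mul(-1, 1), Mul(-3, -3))), 32))) = Add(-1233, Mul(-1, Add(Mul(8, Add(2, -1, 9)), 32))) = Add(-1233, Mul(-1, Add(Mul(8, 10), 32))) = Add(-1233, Mul(-1, Add(80, 32))) = Add(-1233, Mul(-1, 112)) = Add(-1233, -112) = -1345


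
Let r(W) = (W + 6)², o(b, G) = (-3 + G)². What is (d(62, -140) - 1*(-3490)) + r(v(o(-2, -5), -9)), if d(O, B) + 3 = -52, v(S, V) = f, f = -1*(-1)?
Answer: 3484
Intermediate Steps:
f = 1
v(S, V) = 1
d(O, B) = -55 (d(O, B) = -3 - 52 = -55)
r(W) = (6 + W)²
(d(62, -140) - 1*(-3490)) + r(v(o(-2, -5), -9)) = (-55 - 1*(-3490)) + (6 + 1)² = (-55 + 3490) + 7² = 3435 + 49 = 3484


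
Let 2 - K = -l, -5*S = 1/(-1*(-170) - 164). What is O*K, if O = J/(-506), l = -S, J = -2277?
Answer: 183/20 ≈ 9.1500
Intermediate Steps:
S = -1/30 (S = -1/(5*(-1*(-170) - 164)) = -1/(5*(170 - 164)) = -⅕/6 = -⅕*⅙ = -1/30 ≈ -0.033333)
l = 1/30 (l = -1*(-1/30) = 1/30 ≈ 0.033333)
K = 61/30 (K = 2 - (-1)/30 = 2 - 1*(-1/30) = 2 + 1/30 = 61/30 ≈ 2.0333)
O = 9/2 (O = -2277/(-506) = -2277*(-1/506) = 9/2 ≈ 4.5000)
O*K = (9/2)*(61/30) = 183/20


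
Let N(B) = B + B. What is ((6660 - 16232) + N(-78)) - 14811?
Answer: -24539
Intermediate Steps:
N(B) = 2*B
((6660 - 16232) + N(-78)) - 14811 = ((6660 - 16232) + 2*(-78)) - 14811 = (-9572 - 156) - 14811 = -9728 - 14811 = -24539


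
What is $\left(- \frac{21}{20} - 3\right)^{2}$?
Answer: $\frac{6561}{400} \approx 16.402$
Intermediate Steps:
$\left(- \frac{21}{20} - 3\right)^{2} = \left(- \frac{81}{20}\right)^{2} = \frac{6561}{400}$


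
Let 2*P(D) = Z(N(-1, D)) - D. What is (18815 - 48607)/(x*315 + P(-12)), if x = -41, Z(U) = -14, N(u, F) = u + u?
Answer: 7448/3229 ≈ 2.3066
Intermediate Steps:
N(u, F) = 2*u
P(D) = -7 - D/2 (P(D) = (-14 - D)/2 = -7 - D/2)
(18815 - 48607)/(x*315 + P(-12)) = (18815 - 48607)/(-41*315 + (-7 - ½*(-12))) = -29792/(-12915 + (-7 + 6)) = -29792/(-12915 - 1) = -29792/(-12916) = -29792*(-1/12916) = 7448/3229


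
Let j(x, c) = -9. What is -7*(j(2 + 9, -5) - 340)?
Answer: 2443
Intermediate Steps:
-7*(j(2 + 9, -5) - 340) = -7*(-9 - 340) = -7*(-349) = 2443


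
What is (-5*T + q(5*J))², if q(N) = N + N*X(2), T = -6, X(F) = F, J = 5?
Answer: 11025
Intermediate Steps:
q(N) = 3*N (q(N) = N + N*2 = N + 2*N = 3*N)
(-5*T + q(5*J))² = (-5*(-6) + 3*(5*5))² = (30 + 3*25)² = (30 + 75)² = 105² = 11025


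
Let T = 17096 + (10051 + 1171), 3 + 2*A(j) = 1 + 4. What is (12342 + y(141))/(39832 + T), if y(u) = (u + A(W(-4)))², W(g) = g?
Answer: 16253/34075 ≈ 0.47698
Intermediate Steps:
A(j) = 1 (A(j) = -3/2 + (1 + 4)/2 = -3/2 + (½)*5 = -3/2 + 5/2 = 1)
y(u) = (1 + u)² (y(u) = (u + 1)² = (1 + u)²)
T = 28318 (T = 17096 + 11222 = 28318)
(12342 + y(141))/(39832 + T) = (12342 + (1 + 141)²)/(39832 + 28318) = (12342 + 142²)/68150 = (12342 + 20164)*(1/68150) = 32506*(1/68150) = 16253/34075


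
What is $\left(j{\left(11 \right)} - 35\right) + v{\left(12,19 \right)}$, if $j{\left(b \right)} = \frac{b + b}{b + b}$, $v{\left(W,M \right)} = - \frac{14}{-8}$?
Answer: $- \frac{129}{4} \approx -32.25$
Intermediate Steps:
$v{\left(W,M \right)} = \frac{7}{4}$ ($v{\left(W,M \right)} = \left(-14\right) \left(- \frac{1}{8}\right) = \frac{7}{4}$)
$j{\left(b \right)} = 1$ ($j{\left(b \right)} = \frac{2 b}{2 b} = 2 b \frac{1}{2 b} = 1$)
$\left(j{\left(11 \right)} - 35\right) + v{\left(12,19 \right)} = \left(1 - 35\right) + \frac{7}{4} = -34 + \frac{7}{4} = - \frac{129}{4}$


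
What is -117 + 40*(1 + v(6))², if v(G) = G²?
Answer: 54643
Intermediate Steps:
-117 + 40*(1 + v(6))² = -117 + 40*(1 + 6²)² = -117 + 40*(1 + 36)² = -117 + 40*37² = -117 + 40*1369 = -117 + 54760 = 54643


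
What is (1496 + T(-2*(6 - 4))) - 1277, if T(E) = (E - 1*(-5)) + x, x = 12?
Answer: 232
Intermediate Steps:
T(E) = 17 + E (T(E) = (E - 1*(-5)) + 12 = (E + 5) + 12 = (5 + E) + 12 = 17 + E)
(1496 + T(-2*(6 - 4))) - 1277 = (1496 + (17 - 2*(6 - 4))) - 1277 = (1496 + (17 - 2*2)) - 1277 = (1496 + (17 - 4)) - 1277 = (1496 + 13) - 1277 = 1509 - 1277 = 232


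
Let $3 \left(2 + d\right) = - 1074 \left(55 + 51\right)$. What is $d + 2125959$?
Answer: $2088009$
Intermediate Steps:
$d = -37950$ ($d = -2 + \frac{\left(-1074\right) \left(55 + 51\right)}{3} = -2 + \frac{\left(-1074\right) 106}{3} = -2 + \frac{1}{3} \left(-113844\right) = -2 - 37948 = -37950$)
$d + 2125959 = -37950 + 2125959 = 2088009$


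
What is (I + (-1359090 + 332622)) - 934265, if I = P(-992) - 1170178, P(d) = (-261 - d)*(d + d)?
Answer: -4581215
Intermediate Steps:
P(d) = 2*d*(-261 - d) (P(d) = (-261 - d)*(2*d) = 2*d*(-261 - d))
I = -2620482 (I = -2*(-992)*(261 - 992) - 1170178 = -2*(-992)*(-731) - 1170178 = -1450304 - 1170178 = -2620482)
(I + (-1359090 + 332622)) - 934265 = (-2620482 + (-1359090 + 332622)) - 934265 = (-2620482 - 1026468) - 934265 = -3646950 - 934265 = -4581215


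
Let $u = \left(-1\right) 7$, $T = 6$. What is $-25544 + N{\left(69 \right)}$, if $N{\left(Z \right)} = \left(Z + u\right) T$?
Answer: $-25172$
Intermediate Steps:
$u = -7$
$N{\left(Z \right)} = -42 + 6 Z$ ($N{\left(Z \right)} = \left(Z - 7\right) 6 = \left(-7 + Z\right) 6 = -42 + 6 Z$)
$-25544 + N{\left(69 \right)} = -25544 + \left(-42 + 6 \cdot 69\right) = -25544 + \left(-42 + 414\right) = -25544 + 372 = -25172$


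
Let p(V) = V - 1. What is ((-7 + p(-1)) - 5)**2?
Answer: 196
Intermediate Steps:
p(V) = -1 + V
((-7 + p(-1)) - 5)**2 = ((-7 + (-1 - 1)) - 5)**2 = ((-7 - 2) - 5)**2 = (-9 - 5)**2 = (-14)**2 = 196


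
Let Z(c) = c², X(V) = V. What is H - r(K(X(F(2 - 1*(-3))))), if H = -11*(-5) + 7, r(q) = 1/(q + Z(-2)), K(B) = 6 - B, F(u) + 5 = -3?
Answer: 1115/18 ≈ 61.944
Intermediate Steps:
F(u) = -8 (F(u) = -5 - 3 = -8)
r(q) = 1/(4 + q) (r(q) = 1/(q + (-2)²) = 1/(q + 4) = 1/(4 + q))
H = 62 (H = 55 + 7 = 62)
H - r(K(X(F(2 - 1*(-3))))) = 62 - 1/(4 + (6 - 1*(-8))) = 62 - 1/(4 + (6 + 8)) = 62 - 1/(4 + 14) = 62 - 1/18 = 1115/18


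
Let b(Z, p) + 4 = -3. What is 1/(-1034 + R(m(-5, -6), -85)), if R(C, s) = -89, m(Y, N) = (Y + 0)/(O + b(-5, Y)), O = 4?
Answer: -1/1123 ≈ -0.00089047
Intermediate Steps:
b(Z, p) = -7 (b(Z, p) = -4 - 3 = -7)
m(Y, N) = -Y/3 (m(Y, N) = (Y + 0)/(4 - 7) = Y/(-3) = Y*(-1/3) = -Y/3)
1/(-1034 + R(m(-5, -6), -85)) = 1/(-1034 - 89) = 1/(-1123) = -1/1123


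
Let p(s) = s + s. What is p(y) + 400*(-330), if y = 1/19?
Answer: -2507998/19 ≈ -1.3200e+5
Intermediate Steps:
y = 1/19 ≈ 0.052632
p(s) = 2*s
p(y) + 400*(-330) = 2*(1/19) + 400*(-330) = 2/19 - 132000 = -2507998/19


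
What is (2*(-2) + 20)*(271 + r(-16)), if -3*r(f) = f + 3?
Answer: 13216/3 ≈ 4405.3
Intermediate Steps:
r(f) = -1 - f/3 (r(f) = -(f + 3)/3 = -(3 + f)/3 = -1 - f/3)
(2*(-2) + 20)*(271 + r(-16)) = (2*(-2) + 20)*(271 + (-1 - ⅓*(-16))) = (-4 + 20)*(271 + (-1 + 16/3)) = 16*(271 + 13/3) = 16*(826/3) = 13216/3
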